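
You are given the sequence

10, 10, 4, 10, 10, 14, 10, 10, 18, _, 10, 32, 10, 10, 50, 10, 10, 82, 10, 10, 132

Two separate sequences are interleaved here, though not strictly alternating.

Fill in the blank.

10

Reading positions in blocks of 3 reveals the pattern AAB — 2 tracks woven together.
Track A = 10, 10, 10, 10, 10, 10, ?, 10, 10, 10, 10, 10, 10, 10: constant 10.
Track B = 4, 14, 18, 32, 50, 82, 132: each term equals the sum of the previous two.
Filling track A at index 7 by its rule yields 10.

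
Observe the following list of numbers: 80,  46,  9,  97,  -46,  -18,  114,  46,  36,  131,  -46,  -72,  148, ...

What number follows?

46

The terms cycle through 3 interleaved subsequences.
Track A: 80, 97, 114, 131, 148 — arithmetic, step +17.
Track B: 46, -46, 46, -46 — oscillating between 46 and -46.
Track C: 9, -18, 36, -72 — a geometric progression (common ratio -2).
Position 14 → track B, term 5 = 46.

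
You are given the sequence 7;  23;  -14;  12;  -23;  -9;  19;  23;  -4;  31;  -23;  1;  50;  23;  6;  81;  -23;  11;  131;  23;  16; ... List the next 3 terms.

Taking every 3rd term gives 3 separate tracks.
Stream A: 7, 12, 19, 31, 50, 81, 131 (each term equals the sum of the previous two).
Stream B: 23, -23, 23, -23, 23, -23, 23 (the oscillation 23·(−1)^(n+1)).
Stream C: -14, -9, -4, 1, 6, 11, 16 (arithmetic with common difference +5).
Term 22 comes from stream A (its 8th entry): 212.
Term 23 comes from stream B (its 8th entry): -23.
Term 24 comes from stream C (its 8th entry): 21.

212, -23, 21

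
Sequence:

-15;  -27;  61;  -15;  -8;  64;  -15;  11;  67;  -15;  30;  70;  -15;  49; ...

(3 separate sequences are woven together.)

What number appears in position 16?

The terms cycle through 3 interleaved subsequences.
Track A: -15, -15, -15, -15, -15 — always -15.
Track B: -27, -8, 11, 30, 49 — adding 19 each time.
Track C: 61, 64, 67, 70 — arithmetic, step +3.
Position 16 falls in track A as its term 6, giving -15.

-15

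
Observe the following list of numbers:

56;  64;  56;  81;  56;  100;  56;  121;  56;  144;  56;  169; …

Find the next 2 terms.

Odd-indexed and even-indexed terms follow separate rules.
Subsequence A = 56, 56, 56, 56, 56, 56: always 56.
Subsequence B = 64, 81, 100, 121, 144, 169: the squares 8², 9², 10², ….
Position 13 → subsequence A, term 7 = 56.
The 14th slot belongs to subsequence B; its 7th term is 196.

56, 196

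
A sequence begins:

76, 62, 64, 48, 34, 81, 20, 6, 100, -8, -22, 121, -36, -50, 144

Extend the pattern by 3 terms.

Reading positions in blocks of 3 reveals the pattern AAB — 2 tracks woven together.
Track A: 76, 62, 48, 34, 20, 6, -8, -22, -36, -50 (linear: a_n = 90 − 14·n).
Track B: 64, 81, 100, 121, 144 (consecutive squares n² from n = 8).
The 16th slot belongs to track A; its 11th term is -64.
The 17th slot belongs to track A; its 12th term is -78.
Term 18 comes from track B (its 6th entry): 169.

-64, -78, 169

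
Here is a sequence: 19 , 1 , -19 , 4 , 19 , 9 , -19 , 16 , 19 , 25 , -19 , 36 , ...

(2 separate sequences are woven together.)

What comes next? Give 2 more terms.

The terms cycle through 2 interleaved subsequences.
Track A: 19, -19, 19, -19, 19, -19. Alternating ±19.
Track B: 1, 4, 9, 16, 25, 36. The squares 1², 2², 3², ….
Term 13 comes from track A (its 7th entry): 19.
Term 14 comes from track B (its 7th entry): 49.

19, 49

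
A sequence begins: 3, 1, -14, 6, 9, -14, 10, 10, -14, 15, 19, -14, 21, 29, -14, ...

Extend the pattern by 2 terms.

The terms cycle through 3 interleaved subsequences.
Stream A: 3, 6, 10, 15, 21 — triangular numbers n(n+1)/2 for n = 2, 3, ….
Stream B: 1, 9, 10, 19, 29 — each term equals the sum of the previous two.
Stream C: -14, -14, -14, -14, -14 — always -14.
Position 16 → stream A, term 6 = 28.
Position 17 falls in stream B as its term 6, giving 48.

28, 48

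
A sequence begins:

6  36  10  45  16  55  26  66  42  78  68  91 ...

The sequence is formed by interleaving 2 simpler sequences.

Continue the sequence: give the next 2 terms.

110, 105

Taking every 2nd term gives 2 separate tracks.
Track A: 6, 10, 16, 26, 42, 68 (each term equals the sum of the previous two).
Track B: 36, 45, 55, 66, 78, 91 (the triangular numbers T_8, T_9, …).
The 13th slot belongs to track A; its 7th term is 110.
The 14th slot belongs to track B; its 7th term is 105.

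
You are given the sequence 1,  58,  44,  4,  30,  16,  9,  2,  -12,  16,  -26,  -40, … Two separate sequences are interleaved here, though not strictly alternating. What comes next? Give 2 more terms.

Reading positions in blocks of 3 reveals the pattern ABB — 2 tracks woven together.
Track A: 1, 4, 9, 16 (the squares 1², 2², 3², …).
Track B: 58, 44, 30, 16, 2, -12, -26, -40 (subtracting 14 each time).
Position 13 → track A, term 5 = 25.
Position 14 falls in track B as its term 9, giving -54.

25, -54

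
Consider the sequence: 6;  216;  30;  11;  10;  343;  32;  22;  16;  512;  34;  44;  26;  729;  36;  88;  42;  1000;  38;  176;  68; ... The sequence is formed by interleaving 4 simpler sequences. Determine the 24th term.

Split by position mod 4: positions 1, 5, 9, … form one track, and each other residue class forms its own.
Track A is 6, 10, 16, 26, 42, 68, which is a Fibonacci-like recurrence a_n = a_{n-1} + a_{n-2}.
Track B is 216, 343, 512, 729, 1000, which is consecutive cubes n³ from n = 6.
Track C is 30, 32, 34, 36, 38, which is adding 2 each time.
Track D is 11, 22, 44, 88, 176, which is geometric with ratio 2.
Position 24 falls in track D as its term 6, giving 352.

352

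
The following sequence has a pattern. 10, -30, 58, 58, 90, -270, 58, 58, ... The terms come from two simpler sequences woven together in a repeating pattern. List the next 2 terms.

Positions follow the repeating pattern AABB; grouping by letter gives 2 tracks.
Stream A = 10, -30, 90, -270: geometric with ratio -3.
Stream B = 58, 58, 58, 58: the constant sequence 58.
Position 9 falls in stream A as its term 5, giving 810.
Term 10 comes from stream A (its 6th entry): -2430.

810, -2430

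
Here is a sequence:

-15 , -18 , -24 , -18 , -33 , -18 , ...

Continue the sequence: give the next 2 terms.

-42, -18

Odd-indexed and even-indexed terms follow separate rules.
Subsequence A = -15, -24, -33: arithmetic, step −9.
Subsequence B = -18, -18, -18: always -18.
Position 7 → subsequence A, term 4 = -42.
Term 8 comes from subsequence B (its 4th entry): -18.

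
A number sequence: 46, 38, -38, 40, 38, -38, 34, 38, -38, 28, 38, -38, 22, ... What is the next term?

38

Positions follow the repeating pattern ABB; grouping by letter gives 2 tracks.
Stream A = 46, 40, 34, 28, 22: linear: a_n = 52 − 6·n.
Stream B = 38, -38, 38, -38, 38, -38, 38, -38: alternating ±38.
Position 14 → stream B, term 9 = 38.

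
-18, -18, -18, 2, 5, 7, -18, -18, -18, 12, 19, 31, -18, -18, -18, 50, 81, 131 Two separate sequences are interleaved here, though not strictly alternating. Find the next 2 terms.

The slot pattern repeats as AAABBB (period 6), so there are 2 interleaved tracks.
Track A: -18, -18, -18, -18, -18, -18, -18, -18, -18 (the constant sequence -18).
Track B: 2, 5, 7, 12, 19, 31, 50, 81, 131 (each term equals the sum of the previous two).
The 19th slot belongs to track A; its 10th term is -18.
Position 20 → track A, term 11 = -18.

-18, -18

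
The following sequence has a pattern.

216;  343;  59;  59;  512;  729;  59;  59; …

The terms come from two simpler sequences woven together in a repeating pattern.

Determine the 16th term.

Reading positions in blocks of 4 reveals the pattern AABB — 2 tracks woven together.
Track A: 216, 343, 512, 729 — perfect cubes starting at 6³.
Track B: 59, 59, 59, 59 — constant 59.
Position 16 → track B, term 8 = 59.

59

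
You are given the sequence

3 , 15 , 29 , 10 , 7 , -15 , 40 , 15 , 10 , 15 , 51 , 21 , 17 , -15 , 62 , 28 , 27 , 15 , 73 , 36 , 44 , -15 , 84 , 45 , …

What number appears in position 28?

Taking every 4th term gives 4 separate tracks.
Subsequence A: 3, 7, 10, 17, 27, 44 — a Fibonacci-like recurrence a_n = a_{n-1} + a_{n-2}.
Subsequence B: 15, -15, 15, -15, 15, -15 — oscillating between 15 and -15.
Subsequence C: 29, 40, 51, 62, 73, 84 — linear: a_n = 18 + 11·n.
Subsequence D: 10, 15, 21, 28, 36, 45 — triangular numbers n(n+1)/2 for n = 4, 5, ….
Position 28 falls in subsequence D as its term 7, giving 55.

55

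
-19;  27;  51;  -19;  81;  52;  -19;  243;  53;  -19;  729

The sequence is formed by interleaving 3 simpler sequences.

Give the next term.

Split by position mod 3: positions 1, 4, 7, … form one track, and each other residue class forms its own.
Subsequence A = -19, -19, -19, -19: always -19.
Subsequence B = 27, 81, 243, 729: powers 3^3, 3^4, 3^5, ….
Subsequence C = 51, 52, 53: linear: a_n = 50 + n.
The 12th slot belongs to subsequence C; its 4th term is 54.

54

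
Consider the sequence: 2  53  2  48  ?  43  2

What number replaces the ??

2

Odd-indexed and even-indexed terms follow separate rules.
Track A is 2, 2, ?, 2, which is constant 2.
Track B is 53, 48, 43, which is arithmetic with common difference −5.
So the missing entry in track A is 2.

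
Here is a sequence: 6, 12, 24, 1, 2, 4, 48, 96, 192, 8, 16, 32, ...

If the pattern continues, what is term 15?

Positions follow the repeating pattern AAABBB; grouping by letter gives 2 tracks.
Subsequence A = 6, 12, 24, 48, 96, 192: multiplying by 2 each time.
Subsequence B = 1, 2, 4, 8, 16, 32: powers 2^0, 2^1, 2^2, ….
Term 15 comes from subsequence A (its 9th entry): 1536.

1536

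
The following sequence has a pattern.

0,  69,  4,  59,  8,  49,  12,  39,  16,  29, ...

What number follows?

Positions 1, 3, 5, … form one subsequence and positions 2, 4, 6, … form another.
Track A is 0, 4, 8, 12, 16, which is adding 4 each time.
Track B is 69, 59, 49, 39, 29, which is linear: a_n = 79 − 10·n.
Position 11 falls in track A as its term 6, giving 20.

20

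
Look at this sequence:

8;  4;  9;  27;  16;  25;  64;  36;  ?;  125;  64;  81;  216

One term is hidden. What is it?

49

The slot pattern repeats as ABB (period 3), so there are 2 interleaved tracks.
Track A is 8, 27, 64, 125, 216, which is perfect cubes starting at 2³.
Track B is 4, 9, 16, 25, 36, ?, 64, 81, which is the squares 2², 3², 4², ….
Track B's pattern makes the blank 49.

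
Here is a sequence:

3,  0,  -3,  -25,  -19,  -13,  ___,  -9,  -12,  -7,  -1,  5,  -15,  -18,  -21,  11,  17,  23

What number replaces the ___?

The slot pattern repeats as AAABBB (period 6), so there are 2 interleaved tracks.
Track A: 3, 0, -3, ?, -9, -12, -15, -18, -21. Arithmetic, step −3.
Track B: -25, -19, -13, -7, -1, 5, 11, 17, 23. Adding 6 each time.
Track A's pattern makes the blank -6.

-6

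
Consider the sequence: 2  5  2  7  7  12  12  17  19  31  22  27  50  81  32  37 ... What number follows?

131

Positions follow the repeating pattern AABB; grouping by letter gives 2 tracks.
Track A: 2, 5, 7, 12, 19, 31, 50, 81. A Fibonacci-like recurrence a_n = a_{n-1} + a_{n-2}.
Track B: 2, 7, 12, 17, 22, 27, 32, 37. Arithmetic with common difference +5.
Position 17 → track A, term 9 = 131.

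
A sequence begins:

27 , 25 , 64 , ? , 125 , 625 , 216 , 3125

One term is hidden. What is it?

125

Taking every 2nd term gives 2 separate tracks.
Subsequence A: 27, 64, 125, 216. Perfect cubes starting at 3³.
Subsequence B: 25, ?, 625, 3125. Successive powers of 5.
Subsequence B's pattern makes the blank 125.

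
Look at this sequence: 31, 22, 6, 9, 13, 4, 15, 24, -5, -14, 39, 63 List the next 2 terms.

Positions follow the repeating pattern AABB; grouping by letter gives 2 tracks.
Track A: 31, 22, 13, 4, -5, -14. Linear: a_n = 40 − 9·n.
Track B: 6, 9, 15, 24, 39, 63. Fibonacci-style (each term is the sum of the two before it).
Position 13 → track A, term 7 = -23.
Term 14 comes from track A (its 8th entry): -32.

-23, -32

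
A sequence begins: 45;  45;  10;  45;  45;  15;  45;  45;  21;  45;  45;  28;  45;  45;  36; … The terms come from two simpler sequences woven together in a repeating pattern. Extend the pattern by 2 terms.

45, 45

Positions follow the repeating pattern AAB; grouping by letter gives 2 tracks.
Track A: 45, 45, 45, 45, 45, 45, 45, 45, 45, 45 (constant 45).
Track B: 10, 15, 21, 28, 36 (the triangular numbers T_4, T_5, …).
Position 16 falls in track A as its term 11, giving 45.
Position 17 falls in track A as its term 12, giving 45.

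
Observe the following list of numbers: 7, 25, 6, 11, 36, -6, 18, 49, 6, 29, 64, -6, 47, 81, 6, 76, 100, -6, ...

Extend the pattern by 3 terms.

123, 121, 6

Read the sequence 3 terms at a time; column i is its own pattern.
Track A = 7, 11, 18, 29, 47, 76: each term equals the sum of the previous two.
Track B = 25, 36, 49, 64, 81, 100: consecutive squares n² from n = 5.
Track C = 6, -6, 6, -6, 6, -6: alternating ±6.
Position 19 falls in track A as its term 7, giving 123.
Position 20 → track B, term 7 = 121.
Term 21 comes from track C (its 7th entry): 6.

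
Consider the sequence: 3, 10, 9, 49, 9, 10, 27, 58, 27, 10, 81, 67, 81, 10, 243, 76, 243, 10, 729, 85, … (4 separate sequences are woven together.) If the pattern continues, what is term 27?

Read the sequence 4 terms at a time; column i is its own pattern.
Subsequence A = 3, 9, 27, 81, 243: powers of 3.
Subsequence B = 10, 10, 10, 10, 10: the constant sequence 10.
Subsequence C = 9, 27, 81, 243, 729: multiplying by 3 each time.
Subsequence D = 49, 58, 67, 76, 85: arithmetic with common difference +9.
Position 27 → subsequence C, term 7 = 6561.

6561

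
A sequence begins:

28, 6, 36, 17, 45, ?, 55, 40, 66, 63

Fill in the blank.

The terms cycle through 2 interleaved subsequences.
Subsequence A: 28, 36, 45, 55, 66 (the triangular numbers T_7, T_8, …).
Subsequence B: 6, 17, ?, 40, 63 (Fibonacci-style (each term is the sum of the two before it)).
The gap is subsequence B's term 3; the rule gives 23.

23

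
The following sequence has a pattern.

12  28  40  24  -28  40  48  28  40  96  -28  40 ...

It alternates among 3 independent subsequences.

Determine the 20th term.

28

Read the sequence 3 terms at a time; column i is its own pattern.
Subsequence A is 12, 24, 48, 96, which is multiplying by 2 each time.
Subsequence B is 28, -28, 28, -28, which is the oscillation 28·(−1)^(n+1).
Subsequence C is 40, 40, 40, 40, which is the constant sequence 40.
Position 20 → subsequence B, term 7 = 28.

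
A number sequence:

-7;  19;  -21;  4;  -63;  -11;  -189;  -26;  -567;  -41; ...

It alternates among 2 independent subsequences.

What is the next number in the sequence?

Odd-indexed and even-indexed terms follow separate rules.
Track A is -7, -21, -63, -189, -567, which is a geometric progression (common ratio 3).
Track B is 19, 4, -11, -26, -41, which is linear: a_n = 34 − 15·n.
The 11th slot belongs to track A; its 6th term is -1701.

-1701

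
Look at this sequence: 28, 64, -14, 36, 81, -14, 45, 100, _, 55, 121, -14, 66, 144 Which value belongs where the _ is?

-14

The terms cycle through 3 interleaved subsequences.
Track A: 28, 36, 45, 55, 66 — triangular numbers n(n+1)/2 for n = 7, 8, ….
Track B: 64, 81, 100, 121, 144 — consecutive squares n² from n = 8.
Track C: -14, -14, ?, -14 — constant -14.
Track C's pattern makes the blank -14.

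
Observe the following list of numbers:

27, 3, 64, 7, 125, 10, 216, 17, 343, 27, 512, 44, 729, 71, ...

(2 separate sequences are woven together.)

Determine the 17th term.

1331

Split by position mod 2 into 2 tracks.
Track A: 27, 64, 125, 216, 343, 512, 729 (the cubes 3³, 4³, 5³, …).
Track B: 3, 7, 10, 17, 27, 44, 71 (a Fibonacci-like recurrence a_n = a_{n-1} + a_{n-2}).
Position 17 falls in track A as its term 9, giving 1331.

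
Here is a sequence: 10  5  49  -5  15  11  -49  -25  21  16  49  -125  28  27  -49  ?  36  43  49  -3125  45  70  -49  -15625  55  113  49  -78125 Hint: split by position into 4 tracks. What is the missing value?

Taking every 4th term gives 4 separate tracks.
Track A: 10, 15, 21, 28, 36, 45, 55 (triangular numbers n(n+1)/2 for n = 4, 5, …).
Track B: 5, 11, 16, 27, 43, 70, 113 (a Fibonacci-like recurrence a_n = a_{n-1} + a_{n-2}).
Track C: 49, -49, 49, -49, 49, -49, 49 (the oscillation 49·(−1)^(n+1)).
Track D: -5, -25, -125, ?, -3125, -15625, -78125 (a geometric progression (common ratio 5)).
Track D's pattern makes the blank -625.

-625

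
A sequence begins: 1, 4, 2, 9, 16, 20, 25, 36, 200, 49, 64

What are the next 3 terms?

Positions follow the repeating pattern AAB; grouping by letter gives 2 tracks.
Track A: 1, 4, 9, 16, 25, 36, 49, 64 (consecutive squares n² from n = 1).
Track B: 2, 20, 200 (multiplying by 10 each time).
Position 12 → track B, term 4 = 2000.
Term 13 comes from track A (its 9th entry): 81.
Position 14 falls in track A as its term 10, giving 100.

2000, 81, 100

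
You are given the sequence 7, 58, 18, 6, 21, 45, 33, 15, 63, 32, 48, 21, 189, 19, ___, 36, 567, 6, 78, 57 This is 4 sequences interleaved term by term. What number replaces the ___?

Read the sequence 4 terms at a time; column i is its own pattern.
Stream A: 7, 21, 63, 189, 567. Geometric, ×3 each step.
Stream B: 58, 45, 32, 19, 6. Arithmetic with common difference −13.
Stream C: 18, 33, 48, ?, 78. Arithmetic, step +15.
Stream D: 6, 15, 21, 36, 57. Fibonacci-style (each term is the sum of the two before it).
So the missing entry in stream C is 63.

63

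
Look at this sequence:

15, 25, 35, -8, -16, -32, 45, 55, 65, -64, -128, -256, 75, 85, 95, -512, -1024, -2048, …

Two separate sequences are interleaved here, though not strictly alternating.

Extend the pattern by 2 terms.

Positions follow the repeating pattern AAABBB; grouping by letter gives 2 tracks.
Track A: 15, 25, 35, 45, 55, 65, 75, 85, 95. Adding 10 each time.
Track B: -8, -16, -32, -64, -128, -256, -512, -1024, -2048. Multiplying by 2 each time.
The 19th slot belongs to track A; its 10th term is 105.
Term 20 comes from track A (its 11th entry): 115.

105, 115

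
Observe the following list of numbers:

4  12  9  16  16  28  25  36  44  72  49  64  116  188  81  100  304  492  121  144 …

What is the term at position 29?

5456

The slot pattern repeats as AABB (period 4), so there are 2 interleaved tracks.
Track A = 4, 12, 16, 28, 44, 72, 116, 188, 304, 492: each term equals the sum of the previous two.
Track B = 9, 16, 25, 36, 49, 64, 81, 100, 121, 144: consecutive squares n² from n = 3.
Term 29 comes from track A (its 15th entry): 5456.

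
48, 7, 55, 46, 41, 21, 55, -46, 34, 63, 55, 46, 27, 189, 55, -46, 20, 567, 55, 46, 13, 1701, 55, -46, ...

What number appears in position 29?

-1

The terms cycle through 4 interleaved subsequences.
Subsequence A: 48, 41, 34, 27, 20, 13 (linear: a_n = 55 − 7·n).
Subsequence B: 7, 21, 63, 189, 567, 1701 (geometric, ×3 each step).
Subsequence C: 55, 55, 55, 55, 55, 55 (the constant sequence 55).
Subsequence D: 46, -46, 46, -46, 46, -46 (the oscillation 46·(−1)^(n+1)).
Position 29 → subsequence A, term 8 = -1.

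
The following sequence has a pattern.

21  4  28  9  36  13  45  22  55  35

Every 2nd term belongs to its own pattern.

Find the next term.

66

Positions 1, 3, 5, … form one subsequence and positions 2, 4, 6, … form another.
Track A is 21, 28, 36, 45, 55, which is triangular numbers n(n+1)/2 for n = 6, 7, ….
Track B is 4, 9, 13, 22, 35, which is a Fibonacci-like recurrence a_n = a_{n-1} + a_{n-2}.
Term 11 comes from track A (its 6th entry): 66.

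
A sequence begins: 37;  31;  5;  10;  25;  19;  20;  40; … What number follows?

The slot pattern repeats as AABB (period 4), so there are 2 interleaved tracks.
Subsequence A = 37, 31, 25, 19: subtracting 6 each time.
Subsequence B = 5, 10, 20, 40: geometric, ×2 each step.
Position 9 → subsequence A, term 5 = 13.

13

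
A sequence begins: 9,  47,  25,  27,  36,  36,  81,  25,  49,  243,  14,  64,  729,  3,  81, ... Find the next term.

2187

Read the sequence 3 terms at a time; column i is its own pattern.
Stream A = 9, 27, 81, 243, 729: powers 3^2, 3^3, 3^4, ….
Stream B = 47, 36, 25, 14, 3: arithmetic with common difference −11.
Stream C = 25, 36, 49, 64, 81: consecutive squares n² from n = 5.
Position 16 → stream A, term 6 = 2187.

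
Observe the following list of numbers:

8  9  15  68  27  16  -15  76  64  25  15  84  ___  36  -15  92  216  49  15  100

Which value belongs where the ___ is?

Split by position mod 4 into 4 tracks.
Subsequence A: 8, 27, 64, ?, 216 (the cubes 2³, 3³, 4³, …).
Subsequence B: 9, 16, 25, 36, 49 (perfect squares starting at 3²).
Subsequence C: 15, -15, 15, -15, 15 (oscillating between 15 and -15).
Subsequence D: 68, 76, 84, 92, 100 (linear: a_n = 60 + 8·n).
Subsequence A's pattern makes the blank 125.

125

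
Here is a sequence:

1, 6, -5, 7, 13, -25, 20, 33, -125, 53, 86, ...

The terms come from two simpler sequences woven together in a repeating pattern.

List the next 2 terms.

Positions follow the repeating pattern AAB; grouping by letter gives 2 tracks.
Track A: 1, 6, 7, 13, 20, 33, 53, 86 (Fibonacci-style (each term is the sum of the two before it)).
Track B: -5, -25, -125 (geometric, ×5 each step).
Position 12 → track B, term 4 = -625.
Position 13 falls in track A as its term 9, giving 139.

-625, 139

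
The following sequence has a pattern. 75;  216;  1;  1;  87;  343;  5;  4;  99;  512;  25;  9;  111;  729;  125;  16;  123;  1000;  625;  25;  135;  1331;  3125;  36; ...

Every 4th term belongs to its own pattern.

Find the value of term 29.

Taking every 4th term gives 4 separate tracks.
Track A: 75, 87, 99, 111, 123, 135 (linear: a_n = 63 + 12·n).
Track B: 216, 343, 512, 729, 1000, 1331 (the cubes 6³, 7³, 8³, …).
Track C: 1, 5, 25, 125, 625, 3125 (successive powers of 5).
Track D: 1, 4, 9, 16, 25, 36 (perfect squares starting at 1²).
Position 29 → track A, term 8 = 159.

159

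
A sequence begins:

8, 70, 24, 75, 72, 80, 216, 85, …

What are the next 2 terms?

Split by position mod 2 into 2 tracks.
Stream A: 8, 24, 72, 216 (geometric with ratio 3).
Stream B: 70, 75, 80, 85 (arithmetic, step +5).
Term 9 comes from stream A (its 5th entry): 648.
Position 10 → stream B, term 5 = 90.

648, 90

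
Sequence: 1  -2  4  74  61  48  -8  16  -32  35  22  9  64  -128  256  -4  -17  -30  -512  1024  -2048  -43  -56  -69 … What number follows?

Reading positions in blocks of 6 reveals the pattern AAABBB — 2 tracks woven together.
Subsequence A: 1, -2, 4, -8, 16, -32, 64, -128, 256, -512, 1024, -2048 (multiplying by -2 each time).
Subsequence B: 74, 61, 48, 35, 22, 9, -4, -17, -30, -43, -56, -69 (subtracting 13 each time).
Position 25 falls in subsequence A as its term 13, giving 4096.

4096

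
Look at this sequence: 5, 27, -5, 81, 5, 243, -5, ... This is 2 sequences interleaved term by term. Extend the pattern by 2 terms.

Split by position mod 2 into 2 tracks.
Track A: 5, -5, 5, -5 — alternating ±5.
Track B: 27, 81, 243 — powers 3^3, 3^4, 3^5, ….
Position 8 falls in track B as its term 4, giving 729.
Term 9 comes from track A (its 5th entry): 5.

729, 5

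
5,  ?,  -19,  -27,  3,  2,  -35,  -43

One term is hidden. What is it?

4

Positions follow the repeating pattern AABB; grouping by letter gives 2 tracks.
Track A: 5, ?, 3, 2. Linear: a_n = 6 − n.
Track B: -19, -27, -35, -43. Linear: a_n = -11 − 8·n.
So the missing entry in track A is 4.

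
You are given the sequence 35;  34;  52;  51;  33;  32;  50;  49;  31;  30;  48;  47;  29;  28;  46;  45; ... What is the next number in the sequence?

Positions follow the repeating pattern AABB; grouping by letter gives 2 tracks.
Track A = 35, 34, 33, 32, 31, 30, 29, 28: subtracting 1 each time.
Track B = 52, 51, 50, 49, 48, 47, 46, 45: subtracting 1 each time.
Position 17 falls in track A as its term 9, giving 27.

27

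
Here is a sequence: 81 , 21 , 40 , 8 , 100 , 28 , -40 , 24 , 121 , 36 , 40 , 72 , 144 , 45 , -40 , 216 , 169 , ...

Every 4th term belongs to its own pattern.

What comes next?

Taking every 4th term gives 4 separate tracks.
Stream A = 81, 100, 121, 144, 169: perfect squares starting at 9².
Stream B = 21, 28, 36, 45: triangular numbers starting at T_6.
Stream C = 40, -40, 40, -40: alternating ±40.
Stream D = 8, 24, 72, 216: geometric, ×3 each step.
The 18th slot belongs to stream B; its 5th term is 55.

55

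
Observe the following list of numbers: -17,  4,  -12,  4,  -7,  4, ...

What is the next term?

-2

Odd-indexed and even-indexed terms follow separate rules.
Track A: -17, -12, -7. Arithmetic with common difference +5.
Track B: 4, 4, 4. Constant 4.
Position 7 → track A, term 4 = -2.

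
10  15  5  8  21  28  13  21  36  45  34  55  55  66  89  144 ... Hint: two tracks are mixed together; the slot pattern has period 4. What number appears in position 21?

105

The slot pattern repeats as AABB (period 4), so there are 2 interleaved tracks.
Track A: 10, 15, 21, 28, 36, 45, 55, 66. Triangular numbers starting at T_4.
Track B: 5, 8, 13, 21, 34, 55, 89, 144. A Fibonacci-like recurrence a_n = a_{n-1} + a_{n-2}.
Position 21 → track A, term 11 = 105.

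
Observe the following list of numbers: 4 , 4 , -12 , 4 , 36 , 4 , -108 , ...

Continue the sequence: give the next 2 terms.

4, 324

Taking every 2nd term gives 2 separate tracks.
Subsequence A = 4, -12, 36, -108: a geometric progression (common ratio -3).
Subsequence B = 4, 4, 4: always 4.
Position 8 falls in subsequence B as its term 4, giving 4.
Position 9 → subsequence A, term 5 = 324.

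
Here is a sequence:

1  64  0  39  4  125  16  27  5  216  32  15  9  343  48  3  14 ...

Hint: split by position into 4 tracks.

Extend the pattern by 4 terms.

Taking every 4th term gives 4 separate tracks.
Track A: 1, 4, 5, 9, 14. Fibonacci-style (each term is the sum of the two before it).
Track B: 64, 125, 216, 343. Consecutive cubes n³ from n = 4.
Track C: 0, 16, 32, 48. Arithmetic, step +16.
Track D: 39, 27, 15, 3. Subtracting 12 each time.
Position 18 falls in track B as its term 5, giving 512.
Position 19 → track C, term 5 = 64.
Term 20 comes from track D (its 5th entry): -9.
The 21st slot belongs to track A; its 6th term is 23.

512, 64, -9, 23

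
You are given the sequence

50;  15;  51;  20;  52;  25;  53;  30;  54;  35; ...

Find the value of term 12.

Split by position mod 2 into 2 tracks.
Track A = 50, 51, 52, 53, 54: linear: a_n = 49 + n.
Track B = 15, 20, 25, 30, 35: adding 5 each time.
The 12th slot belongs to track B; its 6th term is 40.

40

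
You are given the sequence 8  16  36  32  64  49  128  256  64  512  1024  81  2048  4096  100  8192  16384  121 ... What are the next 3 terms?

32768, 65536, 144

The slot pattern repeats as AAB (period 3), so there are 2 interleaved tracks.
Stream A = 8, 16, 32, 64, 128, 256, 512, 1024, 2048, 4096, 8192, 16384: powers 2^3, 2^4, 2^5, ….
Stream B = 36, 49, 64, 81, 100, 121: the squares 6², 7², 8², ….
Position 19 falls in stream A as its term 13, giving 32768.
Term 20 comes from stream A (its 14th entry): 65536.
Position 21 falls in stream B as its term 7, giving 144.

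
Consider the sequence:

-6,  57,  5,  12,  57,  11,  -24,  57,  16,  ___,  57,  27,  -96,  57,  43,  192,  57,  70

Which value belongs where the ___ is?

48

Read the sequence 3 terms at a time; column i is its own pattern.
Track A: -6, 12, -24, ?, -96, 192. Multiplying by -2 each time.
Track B: 57, 57, 57, 57, 57, 57. Constant 57.
Track C: 5, 11, 16, 27, 43, 70. A Fibonacci-like recurrence a_n = a_{n-1} + a_{n-2}.
The gap is track A's term 4; the rule gives 48.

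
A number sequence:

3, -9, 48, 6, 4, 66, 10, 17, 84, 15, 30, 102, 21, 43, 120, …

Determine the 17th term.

56

The terms cycle through 3 interleaved subsequences.
Track A: 3, 6, 10, 15, 21. The triangular numbers T_2, T_3, ….
Track B: -9, 4, 17, 30, 43. Arithmetic with common difference +13.
Track C: 48, 66, 84, 102, 120. Linear: a_n = 30 + 18·n.
The 17th slot belongs to track B; its 6th term is 56.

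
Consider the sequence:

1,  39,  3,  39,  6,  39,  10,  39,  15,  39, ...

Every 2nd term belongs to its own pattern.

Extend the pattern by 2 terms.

Split by position mod 2 into 2 tracks.
Track A is 1, 3, 6, 10, 15, which is triangular numbers starting at T_1.
Track B is 39, 39, 39, 39, 39, which is the constant sequence 39.
Position 11 → track A, term 6 = 21.
Position 12 → track B, term 6 = 39.

21, 39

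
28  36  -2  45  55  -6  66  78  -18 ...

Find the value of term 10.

The slot pattern repeats as AAB (period 3), so there are 2 interleaved tracks.
Stream A = 28, 36, 45, 55, 66, 78: the triangular numbers T_7, T_8, ….
Stream B = -2, -6, -18: geometric with ratio 3.
Term 10 comes from stream A (its 7th entry): 91.

91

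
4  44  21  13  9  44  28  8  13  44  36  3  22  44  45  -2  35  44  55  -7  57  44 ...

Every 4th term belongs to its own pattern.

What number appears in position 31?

Split by position mod 4: positions 1, 5, 9, … form one track, and each other residue class forms its own.
Stream A: 4, 9, 13, 22, 35, 57. Fibonacci-style (each term is the sum of the two before it).
Stream B: 44, 44, 44, 44, 44, 44. The constant sequence 44.
Stream C: 21, 28, 36, 45, 55. The triangular numbers T_6, T_7, ….
Stream D: 13, 8, 3, -2, -7. Arithmetic, step −5.
Position 31 falls in stream C as its term 8, giving 91.

91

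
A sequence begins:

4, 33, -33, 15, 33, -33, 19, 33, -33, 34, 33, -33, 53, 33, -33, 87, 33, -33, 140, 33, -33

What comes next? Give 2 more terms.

227, 33

Positions follow the repeating pattern ABB; grouping by letter gives 2 tracks.
Track A is 4, 15, 19, 34, 53, 87, 140, which is a Fibonacci-like recurrence a_n = a_{n-1} + a_{n-2}.
Track B is 33, -33, 33, -33, 33, -33, 33, -33, 33, -33, 33, -33, 33, -33, which is alternating ±33.
Position 22 → track A, term 8 = 227.
The 23rd slot belongs to track B; its 15th term is 33.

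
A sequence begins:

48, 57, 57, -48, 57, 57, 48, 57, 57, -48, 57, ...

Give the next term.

Reading positions in blocks of 3 reveals the pattern ABB — 2 tracks woven together.
Track A: 48, -48, 48, -48. Oscillating between 48 and -48.
Track B: 57, 57, 57, 57, 57, 57, 57. Constant 57.
Term 12 comes from track B (its 8th entry): 57.

57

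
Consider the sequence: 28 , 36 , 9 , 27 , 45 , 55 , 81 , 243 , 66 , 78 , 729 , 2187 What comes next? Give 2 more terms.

91, 105

The slot pattern repeats as AABB (period 4), so there are 2 interleaved tracks.
Stream A: 28, 36, 45, 55, 66, 78. Triangular numbers starting at T_7.
Stream B: 9, 27, 81, 243, 729, 2187. Powers of 3.
The 13th slot belongs to stream A; its 7th term is 91.
Position 14 → stream A, term 8 = 105.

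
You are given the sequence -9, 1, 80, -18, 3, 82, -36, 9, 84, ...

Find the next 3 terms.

-72, 27, 86

Split by position mod 3 into 3 tracks.
Subsequence A is -9, -18, -36, which is multiplying by 2 each time.
Subsequence B is 1, 3, 9, which is powers of 3.
Subsequence C is 80, 82, 84, which is arithmetic with common difference +2.
The 10th slot belongs to subsequence A; its 4th term is -72.
Position 11 falls in subsequence B as its term 4, giving 27.
Term 12 comes from subsequence C (its 4th entry): 86.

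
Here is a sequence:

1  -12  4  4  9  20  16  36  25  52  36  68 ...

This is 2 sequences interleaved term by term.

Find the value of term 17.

Positions 1, 3, 5, … form one subsequence and positions 2, 4, 6, … form another.
Track A: 1, 4, 9, 16, 25, 36. Consecutive squares n² from n = 1.
Track B: -12, 4, 20, 36, 52, 68. Linear: a_n = -28 + 16·n.
Position 17 falls in track A as its term 9, giving 81.

81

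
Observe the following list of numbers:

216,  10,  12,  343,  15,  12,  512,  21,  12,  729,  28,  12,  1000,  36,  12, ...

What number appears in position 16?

The terms cycle through 3 interleaved subsequences.
Subsequence A: 216, 343, 512, 729, 1000 — consecutive cubes n³ from n = 6.
Subsequence B: 10, 15, 21, 28, 36 — the triangular numbers T_4, T_5, ….
Subsequence C: 12, 12, 12, 12, 12 — the constant sequence 12.
Term 16 comes from subsequence A (its 6th entry): 1331.

1331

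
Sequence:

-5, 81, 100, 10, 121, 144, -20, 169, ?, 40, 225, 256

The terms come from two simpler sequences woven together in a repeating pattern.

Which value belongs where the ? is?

Positions follow the repeating pattern ABB; grouping by letter gives 2 tracks.
Track A: -5, 10, -20, 40. Geometric with ratio -2.
Track B: 81, 100, 121, 144, 169, ?, 225, 256. The squares 9², 10², 11², ….
Track B's pattern makes the blank 196.

196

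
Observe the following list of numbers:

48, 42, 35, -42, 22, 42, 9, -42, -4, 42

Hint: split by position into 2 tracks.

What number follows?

-17

Odd-indexed and even-indexed terms follow separate rules.
Subsequence A: 48, 35, 22, 9, -4 (subtracting 13 each time).
Subsequence B: 42, -42, 42, -42, 42 (the oscillation 42·(−1)^(n+1)).
Position 11 falls in subsequence A as its term 6, giving -17.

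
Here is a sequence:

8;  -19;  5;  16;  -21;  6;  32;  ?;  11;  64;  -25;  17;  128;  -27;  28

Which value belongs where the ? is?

The terms cycle through 3 interleaved subsequences.
Track A: 8, 16, 32, 64, 128 — successive powers of 2.
Track B: -19, -21, ?, -25, -27 — arithmetic with common difference −2.
Track C: 5, 6, 11, 17, 28 — Fibonacci-style (each term is the sum of the two before it).
The gap is track B's term 3; the rule gives -23.

-23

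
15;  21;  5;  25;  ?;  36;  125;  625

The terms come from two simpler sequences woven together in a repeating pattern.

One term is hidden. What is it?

28

Reading positions in blocks of 4 reveals the pattern AABB — 2 tracks woven together.
Track A: 15, 21, ?, 36. Triangular numbers n(n+1)/2 for n = 5, 6, ….
Track B: 5, 25, 125, 625. A geometric progression (common ratio 5).
Track A's pattern makes the blank 28.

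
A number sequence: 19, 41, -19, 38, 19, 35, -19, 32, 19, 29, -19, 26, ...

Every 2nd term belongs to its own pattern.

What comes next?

19

Positions 1, 3, 5, … form one subsequence and positions 2, 4, 6, … form another.
Subsequence A: 19, -19, 19, -19, 19, -19 (alternating ±19).
Subsequence B: 41, 38, 35, 32, 29, 26 (subtracting 3 each time).
Term 13 comes from subsequence A (its 7th entry): 19.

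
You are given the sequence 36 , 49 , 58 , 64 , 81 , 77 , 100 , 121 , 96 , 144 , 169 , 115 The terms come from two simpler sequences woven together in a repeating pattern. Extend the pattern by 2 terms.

The slot pattern repeats as AAB (period 3), so there are 2 interleaved tracks.
Stream A: 36, 49, 64, 81, 100, 121, 144, 169. The squares 6², 7², 8², ….
Stream B: 58, 77, 96, 115. Adding 19 each time.
Term 13 comes from stream A (its 9th entry): 196.
Position 14 falls in stream A as its term 10, giving 225.

196, 225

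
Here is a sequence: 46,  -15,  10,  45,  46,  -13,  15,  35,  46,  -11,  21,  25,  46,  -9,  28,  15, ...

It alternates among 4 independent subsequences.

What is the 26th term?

Read the sequence 4 terms at a time; column i is its own pattern.
Subsequence A: 46, 46, 46, 46. The constant sequence 46.
Subsequence B: -15, -13, -11, -9. Arithmetic, step +2.
Subsequence C: 10, 15, 21, 28. The triangular numbers T_4, T_5, ….
Subsequence D: 45, 35, 25, 15. Arithmetic with common difference −10.
Position 26 → subsequence B, term 7 = -3.

-3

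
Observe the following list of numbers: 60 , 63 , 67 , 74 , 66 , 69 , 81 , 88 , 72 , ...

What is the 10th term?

75

The slot pattern repeats as AABB (period 4), so there are 2 interleaved tracks.
Track A = 60, 63, 66, 69, 72: arithmetic, step +3.
Track B = 67, 74, 81, 88: adding 7 each time.
Term 10 comes from track A (its 6th entry): 75.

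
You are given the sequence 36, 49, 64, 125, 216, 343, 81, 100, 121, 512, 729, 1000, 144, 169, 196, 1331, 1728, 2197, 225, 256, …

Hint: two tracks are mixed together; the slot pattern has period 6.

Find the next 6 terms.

289, 2744, 3375, 4096, 324, 361

The slot pattern repeats as AAABBB (period 6), so there are 2 interleaved tracks.
Track A is 36, 49, 64, 81, 100, 121, 144, 169, 196, 225, 256, which is the squares 6², 7², 8², ….
Track B is 125, 216, 343, 512, 729, 1000, 1331, 1728, 2197, which is the cubes 5³, 6³, 7³, ….
The 21st slot belongs to track A; its 12th term is 289.
Position 22 → track B, term 10 = 2744.
Position 23 → track B, term 11 = 3375.
Position 24 → track B, term 12 = 4096.
Position 25 → track A, term 13 = 324.
Position 26 → track A, term 14 = 361.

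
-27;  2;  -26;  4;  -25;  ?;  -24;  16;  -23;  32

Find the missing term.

The terms cycle through 2 interleaved subsequences.
Track A: -27, -26, -25, -24, -23 (arithmetic with common difference +1).
Track B: 2, 4, ?, 16, 32 (powers of 2).
So the missing entry in track B is 8.

8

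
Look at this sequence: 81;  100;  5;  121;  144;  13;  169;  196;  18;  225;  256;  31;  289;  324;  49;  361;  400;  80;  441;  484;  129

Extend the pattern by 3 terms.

529, 576, 209

Positions follow the repeating pattern AAB; grouping by letter gives 2 tracks.
Subsequence A: 81, 100, 121, 144, 169, 196, 225, 256, 289, 324, 361, 400, 441, 484. Perfect squares starting at 9².
Subsequence B: 5, 13, 18, 31, 49, 80, 129. Fibonacci-style (each term is the sum of the two before it).
Position 22 falls in subsequence A as its term 15, giving 529.
The 23rd slot belongs to subsequence A; its 16th term is 576.
Position 24 falls in subsequence B as its term 8, giving 209.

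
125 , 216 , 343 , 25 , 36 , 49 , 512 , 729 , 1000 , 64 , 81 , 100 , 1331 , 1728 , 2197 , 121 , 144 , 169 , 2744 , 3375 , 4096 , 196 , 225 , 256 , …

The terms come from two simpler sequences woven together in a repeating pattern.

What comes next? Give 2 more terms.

4913, 5832

The slot pattern repeats as AAABBB (period 6), so there are 2 interleaved tracks.
Subsequence A: 125, 216, 343, 512, 729, 1000, 1331, 1728, 2197, 2744, 3375, 4096. Consecutive cubes n³ from n = 5.
Subsequence B: 25, 36, 49, 64, 81, 100, 121, 144, 169, 196, 225, 256. Consecutive squares n² from n = 5.
Position 25 falls in subsequence A as its term 13, giving 4913.
Term 26 comes from subsequence A (its 14th entry): 5832.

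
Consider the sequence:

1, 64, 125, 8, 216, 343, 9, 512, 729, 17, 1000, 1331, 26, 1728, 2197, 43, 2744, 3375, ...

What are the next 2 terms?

Positions follow the repeating pattern ABB; grouping by letter gives 2 tracks.
Stream A is 1, 8, 9, 17, 26, 43, which is Fibonacci-style (each term is the sum of the two before it).
Stream B is 64, 125, 216, 343, 512, 729, 1000, 1331, 1728, 2197, 2744, 3375, which is consecutive cubes n³ from n = 4.
Term 19 comes from stream A (its 7th entry): 69.
The 20th slot belongs to stream B; its 13th term is 4096.

69, 4096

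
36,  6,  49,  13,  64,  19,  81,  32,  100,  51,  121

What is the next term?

The terms cycle through 2 interleaved subsequences.
Track A: 36, 49, 64, 81, 100, 121 (consecutive squares n² from n = 6).
Track B: 6, 13, 19, 32, 51 (a Fibonacci-like recurrence a_n = a_{n-1} + a_{n-2}).
Position 12 falls in track B as its term 6, giving 83.

83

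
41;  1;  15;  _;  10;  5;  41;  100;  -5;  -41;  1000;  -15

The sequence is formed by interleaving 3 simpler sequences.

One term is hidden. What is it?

-41

Taking every 3rd term gives 3 separate tracks.
Track A: 41, ?, 41, -41. Alternating ±41.
Track B: 1, 10, 100, 1000. Powers of 10.
Track C: 15, 5, -5, -15. Arithmetic, step −10.
Filling track A at index 2 by its rule yields -41.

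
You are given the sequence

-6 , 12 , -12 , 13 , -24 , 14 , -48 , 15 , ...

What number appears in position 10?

Odd-indexed and even-indexed terms follow separate rules.
Subsequence A: -6, -12, -24, -48. Multiplying by 2 each time.
Subsequence B: 12, 13, 14, 15. Arithmetic, step +1.
Position 10 falls in subsequence B as its term 5, giving 16.

16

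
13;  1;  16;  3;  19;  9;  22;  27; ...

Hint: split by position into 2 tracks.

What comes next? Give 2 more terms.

25, 81

Odd-indexed and even-indexed terms follow separate rules.
Track A: 13, 16, 19, 22 (arithmetic, step +3).
Track B: 1, 3, 9, 27 (multiplying by 3 each time).
Position 9 → track A, term 5 = 25.
Position 10 → track B, term 5 = 81.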